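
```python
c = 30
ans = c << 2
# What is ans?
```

Trace:
`c = 30` → c = 30
`ans = c << 2` → ans = 120
So ans = 120

Answer: 120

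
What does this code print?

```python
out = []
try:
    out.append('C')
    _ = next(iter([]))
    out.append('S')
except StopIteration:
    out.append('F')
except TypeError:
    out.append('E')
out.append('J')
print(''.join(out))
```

Execution trace: 'C' (try body) → 'F' (except StopIteration) → 'J' (after the try/except). Output: CFJ

Answer: CFJ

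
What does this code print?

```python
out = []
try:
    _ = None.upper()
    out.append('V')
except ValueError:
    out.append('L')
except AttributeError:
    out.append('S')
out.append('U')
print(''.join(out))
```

Execution trace: 'S' (except AttributeError) → 'U' (after the try/except). Output: SU

Answer: SU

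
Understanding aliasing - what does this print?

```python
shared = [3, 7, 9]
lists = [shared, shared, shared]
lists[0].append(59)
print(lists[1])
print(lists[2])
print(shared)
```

Key concept: list of same reference.
Step by step:
`shared = [3, 7, 9]` → shared = [3, 7, 9]
`lists = [shared, shared, shared]` → lists = [[3, 7, 9], [3, 7, 9], [3, 7, 9]]
`lists[0].append(59)` → shared = [3, 7, 9, 59]; lists = [[3, 7, 9, 59], [3, 7, 9, 59], [3, 7, 9, 59]]
`print(lists[1])` → prints [3, 7, 9, 59]
`print(lists[2])` → prints [3, 7, 9, 59]
`print(shared)` → prints [3, 7, 9, 59]

Answer:
[3, 7, 9, 59]
[3, 7, 9, 59]
[3, 7, 9, 59]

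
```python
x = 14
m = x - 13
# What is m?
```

Trace:
`x = 14` → x = 14
`m = x - 13` → m = 1
So m = 1

Answer: 1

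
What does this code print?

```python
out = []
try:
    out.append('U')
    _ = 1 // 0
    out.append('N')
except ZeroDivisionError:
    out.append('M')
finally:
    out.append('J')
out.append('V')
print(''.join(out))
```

Execution trace: 'U' (try body) → 'M' (except ZeroDivisionError) → 'J' (finally) → 'V' (after the try/except). Output: UMJV

Answer: UMJV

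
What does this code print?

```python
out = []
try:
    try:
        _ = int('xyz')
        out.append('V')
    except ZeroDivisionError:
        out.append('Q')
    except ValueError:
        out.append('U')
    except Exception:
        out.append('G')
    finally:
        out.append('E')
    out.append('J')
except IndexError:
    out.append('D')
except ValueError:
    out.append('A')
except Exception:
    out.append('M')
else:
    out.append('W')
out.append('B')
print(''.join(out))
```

Execution trace: 'U' (inner except ValueError) → 'E' (inner finally) → 'J' (try body, no exception) → 'W' (else) → 'B' (after the try/except). Output: UEJWB

Answer: UEJWB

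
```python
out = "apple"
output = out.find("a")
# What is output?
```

Trace:
`out = "apple"` → out = 'apple'
`output = out.find("a")` → output = 0
So output = 0

Answer: 0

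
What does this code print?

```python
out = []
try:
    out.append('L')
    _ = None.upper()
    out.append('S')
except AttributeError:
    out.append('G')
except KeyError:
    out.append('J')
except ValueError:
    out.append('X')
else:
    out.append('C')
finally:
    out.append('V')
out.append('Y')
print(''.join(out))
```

Execution trace: 'L' (try body) → 'G' (except AttributeError) → 'V' (finally) → 'Y' (after the try/except). Output: LGVY

Answer: LGVY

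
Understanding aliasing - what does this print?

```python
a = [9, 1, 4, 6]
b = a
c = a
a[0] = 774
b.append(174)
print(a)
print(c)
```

Key concept: multiple aliases.
Step by step:
`a = [9, 1, 4, 6]` → a = [9, 1, 4, 6]
`b = a` → b = [9, 1, 4, 6] (same object as a)
`c = a` → c = [9, 1, 4, 6] (same object as a, b)
`a[0] = 774` → a = [774, 1, 4, 6] (same object as b, c); b = [774, 1, 4, 6] (same object as a, c); c = [774, 1, 4, 6] (same object as a, b)
`b.append(174)` → a = [774, 1, 4, 6, 174] (same object as b, c); b = [774, 1, 4, 6, 174] (same object as a, c); c = [774, 1, 4, 6, 174] (same object as a, b)
`print(a)` → prints [774, 1, 4, 6, 174]
`print(c)` → prints [774, 1, 4, 6, 174]

Answer:
[774, 1, 4, 6, 174]
[774, 1, 4, 6, 174]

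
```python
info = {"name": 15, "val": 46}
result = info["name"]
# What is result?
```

Trace:
`info = {"name": 15, "val": 46}` → info = {'name': 15, 'val': 46}
`result = info["name"]` → result = 15
So result = 15

Answer: 15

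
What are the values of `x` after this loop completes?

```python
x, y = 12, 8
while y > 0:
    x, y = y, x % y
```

GCD of 12 and 8
`x` takes the values: 12 → 8 → 4

Answer: 4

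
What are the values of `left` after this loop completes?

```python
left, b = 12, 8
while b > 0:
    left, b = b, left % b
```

GCD of 12 and 8
`left` takes the values: 12 → 8 → 4

Answer: 4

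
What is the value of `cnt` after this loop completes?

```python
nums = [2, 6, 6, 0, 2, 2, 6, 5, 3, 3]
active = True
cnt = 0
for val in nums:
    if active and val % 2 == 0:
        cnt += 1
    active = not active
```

Count even values at even positions
`cnt` takes the values: 0 → 1 → 2 → 3 → 4

Answer: 4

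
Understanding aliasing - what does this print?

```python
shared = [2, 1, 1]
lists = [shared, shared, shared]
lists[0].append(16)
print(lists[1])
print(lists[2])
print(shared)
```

Key concept: list of same reference.
Step by step:
`shared = [2, 1, 1]` → shared = [2, 1, 1]
`lists = [shared, shared, shared]` → lists = [[2, 1, 1], [2, 1, 1], [2, 1, 1]]
`lists[0].append(16)` → shared = [2, 1, 1, 16]; lists = [[2, 1, 1, 16], [2, 1, 1, 16], [2, 1, 1, 16]]
`print(lists[1])` → prints [2, 1, 1, 16]
`print(lists[2])` → prints [2, 1, 1, 16]
`print(shared)` → prints [2, 1, 1, 16]

Answer:
[2, 1, 1, 16]
[2, 1, 1, 16]
[2, 1, 1, 16]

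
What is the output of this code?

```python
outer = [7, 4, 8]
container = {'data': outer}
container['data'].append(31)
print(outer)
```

Key concept: dict holds reference to list.
Step by step:
`outer = [7, 4, 8]` → outer = [7, 4, 8]
`container = {'data': outer}` → container = {'data': [7, 4, 8]}
`container['data'].append(31)` → outer = [7, 4, 8, 31]; container = {'data': [7, 4, 8, 31]}
`print(outer)` → prints [7, 4, 8, 31]

Answer: [7, 4, 8, 31]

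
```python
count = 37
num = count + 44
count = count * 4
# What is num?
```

Trace:
`count = 37` → count = 37
`num = count + 44` → num = 81
`count = count * 4` → count = 148
So num = 81

Answer: 81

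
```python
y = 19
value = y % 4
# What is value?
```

Trace:
`y = 19` → y = 19
`value = y % 4` → value = 3
So value = 3

Answer: 3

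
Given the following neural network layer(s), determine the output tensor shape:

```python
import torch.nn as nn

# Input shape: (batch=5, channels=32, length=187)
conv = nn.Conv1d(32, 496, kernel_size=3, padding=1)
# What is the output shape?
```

Input: (5, 32, 187) -> Output: (5, 496, 187)

Answer: (5, 496, 187)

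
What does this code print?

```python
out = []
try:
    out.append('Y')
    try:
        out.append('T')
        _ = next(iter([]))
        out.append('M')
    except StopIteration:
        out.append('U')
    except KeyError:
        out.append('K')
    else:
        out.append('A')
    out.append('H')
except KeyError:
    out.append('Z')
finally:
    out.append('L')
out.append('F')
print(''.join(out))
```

Execution trace: 'Y' (try body) → 'T' (inner try body) → 'U' (inner except StopIteration) → 'H' (try body, no exception) → 'L' (finally) → 'F' (after the try/except). Output: YTUHLF

Answer: YTUHLF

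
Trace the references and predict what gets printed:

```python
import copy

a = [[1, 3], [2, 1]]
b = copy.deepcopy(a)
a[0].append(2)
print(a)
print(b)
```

Key concept: deep copy is fully independent.
Step by step:
`a = [[1, 3], [2, 1]]` → a = [[1, 3], [2, 1]]
`b = copy.deepcopy(a)` → b = [[1, 3], [2, 1]]
`a[0].append(2)` → a = [[1, 3, 2], [2, 1]]
`print(a)` → prints [[1, 3, 2], [2, 1]]
`print(b)` → prints [[1, 3], [2, 1]]

Answer:
[[1, 3, 2], [2, 1]]
[[1, 3], [2, 1]]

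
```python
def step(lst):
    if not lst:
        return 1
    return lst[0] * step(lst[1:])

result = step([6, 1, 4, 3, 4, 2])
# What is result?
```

Product over [6, 1, 4, 3, 4, 2] = 6 * 1 * 4 * 3 * 4 * 2 = 576

Answer: 576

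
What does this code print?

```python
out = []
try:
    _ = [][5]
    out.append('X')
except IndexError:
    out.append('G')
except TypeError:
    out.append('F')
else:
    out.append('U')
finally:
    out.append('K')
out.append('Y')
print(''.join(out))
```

Execution trace: 'G' (except IndexError) → 'K' (finally) → 'Y' (after the try/except). Output: GKY

Answer: GKY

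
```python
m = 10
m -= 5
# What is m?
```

Trace:
`m = 10` → m = 10
`m -= 5` → m = 5
So m = 5

Answer: 5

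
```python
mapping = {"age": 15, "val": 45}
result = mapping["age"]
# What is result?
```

Trace:
`mapping = {"age": 15, "val": 45}` → mapping = {'age': 15, 'val': 45}
`result = mapping["age"]` → result = 15
So result = 15

Answer: 15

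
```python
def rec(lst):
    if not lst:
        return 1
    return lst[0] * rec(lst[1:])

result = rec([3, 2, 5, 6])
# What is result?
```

Product over [3, 2, 5, 6] = 3 * 2 * 5 * 6 = 180

Answer: 180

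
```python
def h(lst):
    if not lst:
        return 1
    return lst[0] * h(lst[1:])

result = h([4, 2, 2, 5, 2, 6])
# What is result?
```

Product over [4, 2, 2, 5, 2, 6] = 4 * 2 * 2 * 5 * 2 * 6 = 960

Answer: 960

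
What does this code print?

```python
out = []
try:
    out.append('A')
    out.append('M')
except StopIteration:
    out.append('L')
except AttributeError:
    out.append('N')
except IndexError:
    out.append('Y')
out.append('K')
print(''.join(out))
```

Execution trace: 'A' (try body) → 'M' (try body, no exception) → 'K' (after the try/except). Output: AMK

Answer: AMK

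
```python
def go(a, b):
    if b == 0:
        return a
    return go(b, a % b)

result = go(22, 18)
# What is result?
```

go(22, 18) -> go(18, 4) -> go(4, 2) -> go(2, 0) -> 2

Answer: 2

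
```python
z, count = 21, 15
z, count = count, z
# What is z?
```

Trace:
`z, count = 21, 15` → z = 21; count = 15
`z, count = count, z` → z = 15; count = 21
So z = 15

Answer: 15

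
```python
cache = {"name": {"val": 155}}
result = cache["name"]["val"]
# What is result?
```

Trace:
`cache = {"name": {"val": 155}}` → cache = {'name': {'val': 155}}
`result = cache["name"]["val"]` → result = 155
So result = 155

Answer: 155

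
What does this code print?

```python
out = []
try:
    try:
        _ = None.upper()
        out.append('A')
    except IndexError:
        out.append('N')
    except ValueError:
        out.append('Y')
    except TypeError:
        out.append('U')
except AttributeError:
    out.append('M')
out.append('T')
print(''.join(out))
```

Execution trace: 'M' (outer except AttributeError) → 'T' (after the try/except). Output: MT

Answer: MT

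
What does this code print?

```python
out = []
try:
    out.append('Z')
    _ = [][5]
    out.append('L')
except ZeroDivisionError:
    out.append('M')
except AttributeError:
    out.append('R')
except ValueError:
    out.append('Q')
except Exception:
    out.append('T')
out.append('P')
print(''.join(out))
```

Execution trace: 'Z' (try body) → 'T' (except Exception) → 'P' (after the try/except). Output: ZTP

Answer: ZTP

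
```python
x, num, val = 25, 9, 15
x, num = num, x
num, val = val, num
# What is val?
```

Trace:
`x, num, val = 25, 9, 15` → x = 25; num = 9; val = 15
`x, num = num, x` → x = 9; num = 25
`num, val = val, num` → num = 15; val = 25
So val = 25

Answer: 25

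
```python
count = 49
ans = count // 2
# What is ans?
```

Trace:
`count = 49` → count = 49
`ans = count // 2` → ans = 24
So ans = 24

Answer: 24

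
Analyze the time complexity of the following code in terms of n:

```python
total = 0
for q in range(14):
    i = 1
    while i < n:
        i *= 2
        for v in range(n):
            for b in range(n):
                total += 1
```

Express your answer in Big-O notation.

Each loop level contributes: 1 × log n × n × n. Multiplying the contributions gives O(n^2 log n).

Answer: O(n^2 log n)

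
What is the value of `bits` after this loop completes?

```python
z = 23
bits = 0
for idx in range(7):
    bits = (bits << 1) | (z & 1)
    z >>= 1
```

Reverse lowest 7 bits of 23
`bits` takes the values: 0 → 1 → 3 → 7 → 14 → 29 → 58 → 116

Answer: 116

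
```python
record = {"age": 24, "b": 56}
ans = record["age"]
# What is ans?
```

Trace:
`record = {"age": 24, "b": 56}` → record = {'age': 24, 'b': 56}
`ans = record["age"]` → ans = 24
So ans = 24

Answer: 24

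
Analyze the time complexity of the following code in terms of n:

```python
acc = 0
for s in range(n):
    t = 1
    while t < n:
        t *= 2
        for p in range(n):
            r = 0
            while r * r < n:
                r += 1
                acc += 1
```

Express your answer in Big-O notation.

Each loop level contributes: n × log n × n × √n. Multiplying the contributions gives O(n^2√n log n).

Answer: O(n^2√n log n)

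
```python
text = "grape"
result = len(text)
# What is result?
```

Trace:
`text = "grape"` → text = 'grape'
`result = len(text)` → result = 5
So result = 5

Answer: 5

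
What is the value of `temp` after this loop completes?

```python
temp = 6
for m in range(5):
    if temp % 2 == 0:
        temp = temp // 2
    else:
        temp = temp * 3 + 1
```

Collatz-style transformation from 6
`temp` takes the values: 6 → 3 → 10 → 5 → 16 → 8

Answer: 8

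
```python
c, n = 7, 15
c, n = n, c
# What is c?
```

Trace:
`c, n = 7, 15` → c = 7; n = 15
`c, n = n, c` → c = 15; n = 7
So c = 15

Answer: 15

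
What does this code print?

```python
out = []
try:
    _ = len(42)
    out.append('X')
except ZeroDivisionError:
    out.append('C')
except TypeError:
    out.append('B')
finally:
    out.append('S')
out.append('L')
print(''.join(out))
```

Execution trace: 'B' (except TypeError) → 'S' (finally) → 'L' (after the try/except). Output: BSL

Answer: BSL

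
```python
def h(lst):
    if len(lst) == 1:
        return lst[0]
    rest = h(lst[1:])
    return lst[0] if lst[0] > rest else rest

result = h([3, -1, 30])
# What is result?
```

Recursive max over [3, -1, 30] = 30

Answer: 30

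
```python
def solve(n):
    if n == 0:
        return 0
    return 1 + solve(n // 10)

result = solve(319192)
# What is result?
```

Count of digits of 319192: 6

Answer: 6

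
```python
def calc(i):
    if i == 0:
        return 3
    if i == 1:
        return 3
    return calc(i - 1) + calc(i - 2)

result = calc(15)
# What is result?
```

Build up from base cases: calc(0)=3, calc(1)=3, calc(2)=6, calc(3)=9, calc(4)=15, calc(5)=24, calc(6)=39, ..., calc(15)=2961

Answer: 2961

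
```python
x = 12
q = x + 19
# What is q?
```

Trace:
`x = 12` → x = 12
`q = x + 19` → q = 31
So q = 31

Answer: 31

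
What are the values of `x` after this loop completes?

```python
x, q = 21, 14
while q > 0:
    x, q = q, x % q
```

GCD of 21 and 14
`x` takes the values: 21 → 14 → 7

Answer: 7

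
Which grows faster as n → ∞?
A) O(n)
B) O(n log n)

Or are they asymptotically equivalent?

O(n) vs O(n log n): Higher order terms dominate.

Answer: B) O(n log n) grows faster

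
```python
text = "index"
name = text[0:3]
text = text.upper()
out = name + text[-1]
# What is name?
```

Trace:
`text = "index"` → text = 'index'
`name = text[0:3]` → name = 'ind'
`text = text.upper()` → text = 'INDEX'
`out = name + text[-1]` → out = 'indX'
So name = 'ind'

Answer: 'ind'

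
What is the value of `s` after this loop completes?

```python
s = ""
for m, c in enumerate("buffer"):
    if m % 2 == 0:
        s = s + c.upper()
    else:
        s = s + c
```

Uppercase even positions in 'buffer'
`s` takes the values: "" → "B" → "Bu" → "BuF" → "BuFf" → "BuFfE" → "BuFfEr"

Answer: "BuFfEr"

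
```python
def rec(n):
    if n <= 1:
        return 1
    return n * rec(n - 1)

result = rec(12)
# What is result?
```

rec(12) = 12 * 11 * 10 * 9 * 8 * 7 * 6 * 5 * 4 * 3 * 2 * 1 = 479001600

Answer: 479001600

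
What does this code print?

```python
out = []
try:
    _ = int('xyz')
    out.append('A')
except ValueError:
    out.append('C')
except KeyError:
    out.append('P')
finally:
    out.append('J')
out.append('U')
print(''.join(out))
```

Execution trace: 'C' (except ValueError) → 'J' (finally) → 'U' (after the try/except). Output: CJU

Answer: CJU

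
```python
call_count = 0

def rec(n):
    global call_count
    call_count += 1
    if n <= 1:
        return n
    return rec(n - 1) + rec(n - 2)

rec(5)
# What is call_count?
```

Calls(n) = 1 + Calls(n-1) + Calls(n-2); Calls(0)=Calls(1)=1. For n=5 this gives 15.

Answer: 15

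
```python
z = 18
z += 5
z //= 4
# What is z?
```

Trace:
`z = 18` → z = 18
`z += 5` → z = 23
`z //= 4` → z = 5
So z = 5

Answer: 5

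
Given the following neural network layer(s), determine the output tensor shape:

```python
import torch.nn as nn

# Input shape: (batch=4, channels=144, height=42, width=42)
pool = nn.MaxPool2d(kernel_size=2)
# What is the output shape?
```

Input: (4, 144, 42, 42) -> Output: (4, 144, 21, 21)

Answer: (4, 144, 21, 21)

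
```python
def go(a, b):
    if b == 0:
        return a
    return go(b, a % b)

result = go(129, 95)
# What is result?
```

go(129, 95) -> go(95, 34) -> go(34, 27) -> go(27, 7) -> go(7, 6) -> go(6, 1) -> go(1, 0) -> 1

Answer: 1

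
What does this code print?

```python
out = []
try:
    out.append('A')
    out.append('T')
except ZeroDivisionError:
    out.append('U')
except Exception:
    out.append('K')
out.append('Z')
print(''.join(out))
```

Execution trace: 'A' (try body) → 'T' (try body, no exception) → 'Z' (after the try/except). Output: ATZ

Answer: ATZ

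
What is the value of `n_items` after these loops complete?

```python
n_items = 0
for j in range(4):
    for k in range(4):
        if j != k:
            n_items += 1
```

4² - 4 (exclude diagonal)
`n_items` takes the values: 0 → 1 → 2 → 3 → 4 → 5 → 6 → 7 → 8 → 9 → 10 → 11 → 12

Answer: 12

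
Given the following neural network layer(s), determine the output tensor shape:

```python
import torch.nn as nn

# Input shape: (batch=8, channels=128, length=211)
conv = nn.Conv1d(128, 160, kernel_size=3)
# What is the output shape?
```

Input: (8, 128, 211) -> Output: (8, 160, 209)

Answer: (8, 160, 209)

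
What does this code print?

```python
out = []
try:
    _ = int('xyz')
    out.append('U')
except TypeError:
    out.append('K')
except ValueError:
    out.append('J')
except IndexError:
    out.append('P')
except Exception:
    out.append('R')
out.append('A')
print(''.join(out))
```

Execution trace: 'J' (except ValueError) → 'A' (after the try/except). Output: JA

Answer: JA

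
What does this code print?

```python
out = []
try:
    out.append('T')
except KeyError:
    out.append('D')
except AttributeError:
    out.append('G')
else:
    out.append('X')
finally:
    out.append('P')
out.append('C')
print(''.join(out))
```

Execution trace: 'T' (try body, no exception) → 'X' (else) → 'P' (finally) → 'C' (after the try/except). Output: TXPC

Answer: TXPC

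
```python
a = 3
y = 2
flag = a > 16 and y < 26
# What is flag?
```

Trace:
`a = 3` → a = 3
`y = 2` → y = 2
`flag = a > 16 and y < 26` → flag = False
So flag = False

Answer: False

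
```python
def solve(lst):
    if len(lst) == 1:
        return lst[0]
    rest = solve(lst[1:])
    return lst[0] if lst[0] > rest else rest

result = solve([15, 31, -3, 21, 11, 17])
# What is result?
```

Recursive max over [15, 31, -3, 21, 11, 17] = 31

Answer: 31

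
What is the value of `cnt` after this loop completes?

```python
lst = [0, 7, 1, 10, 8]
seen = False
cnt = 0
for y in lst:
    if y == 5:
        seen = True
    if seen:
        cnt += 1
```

Count elements after first 5 in [0, 7, 1, 10, 8]
`cnt` takes the values: 0

Answer: 0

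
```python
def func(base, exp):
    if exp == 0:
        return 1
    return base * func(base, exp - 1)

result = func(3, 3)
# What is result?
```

func(3, 3) = 3 * 3 * 3 = 27

Answer: 27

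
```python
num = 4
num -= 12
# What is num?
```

Trace:
`num = 4` → num = 4
`num -= 12` → num = -8
So num = -8

Answer: -8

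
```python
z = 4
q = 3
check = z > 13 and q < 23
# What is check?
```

Trace:
`z = 4` → z = 4
`q = 3` → q = 3
`check = z > 13 and q < 23` → check = False
So check = False

Answer: False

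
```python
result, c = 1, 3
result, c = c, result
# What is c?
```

Trace:
`result, c = 1, 3` → result = 1; c = 3
`result, c = c, result` → result = 3; c = 1
So c = 1

Answer: 1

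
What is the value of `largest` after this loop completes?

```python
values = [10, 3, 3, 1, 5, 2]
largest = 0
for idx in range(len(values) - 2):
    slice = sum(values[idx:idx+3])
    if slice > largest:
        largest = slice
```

Max sum of 3-element window in [10, 3, 3, 1, 5, 2]
`largest` takes the values: 0 → 16

Answer: 16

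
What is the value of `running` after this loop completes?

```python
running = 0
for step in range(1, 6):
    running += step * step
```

Sum of squares 1² to 5² = 55
`running` takes the values: 0 → 1 → 5 → 14 → 30 → 55

Answer: 55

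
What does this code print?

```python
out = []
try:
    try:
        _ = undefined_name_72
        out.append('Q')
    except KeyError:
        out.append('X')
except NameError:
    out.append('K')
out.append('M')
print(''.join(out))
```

Execution trace: 'K' (outer except NameError) → 'M' (after the try/except). Output: KM

Answer: KM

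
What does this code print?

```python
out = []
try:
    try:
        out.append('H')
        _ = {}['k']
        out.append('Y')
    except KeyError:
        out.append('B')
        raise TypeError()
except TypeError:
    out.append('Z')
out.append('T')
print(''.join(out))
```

Execution trace: 'H' (inner try body) → 'B' (inner except KeyError) → 'Z' (outer except TypeError) → 'T' (after the try/except). Output: HBZT

Answer: HBZT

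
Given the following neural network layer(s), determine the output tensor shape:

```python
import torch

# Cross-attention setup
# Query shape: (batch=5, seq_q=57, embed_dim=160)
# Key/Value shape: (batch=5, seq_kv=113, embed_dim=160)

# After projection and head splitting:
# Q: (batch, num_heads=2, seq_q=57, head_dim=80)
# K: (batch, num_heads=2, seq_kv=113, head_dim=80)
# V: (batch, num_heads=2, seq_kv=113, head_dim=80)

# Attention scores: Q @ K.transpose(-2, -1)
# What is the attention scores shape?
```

Input: (5, 57, 160) -> Output: (5, 2, 57, 113)

Answer: (5, 2, 57, 113)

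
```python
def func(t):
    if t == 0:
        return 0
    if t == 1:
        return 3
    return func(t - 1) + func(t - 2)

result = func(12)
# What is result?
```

Build up from base cases: func(0)=0, func(1)=3, func(2)=3, func(3)=6, func(4)=9, func(5)=15, func(6)=24, ..., func(12)=432

Answer: 432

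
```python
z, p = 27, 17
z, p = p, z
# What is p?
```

Trace:
`z, p = 27, 17` → z = 27; p = 17
`z, p = p, z` → z = 17; p = 27
So p = 27

Answer: 27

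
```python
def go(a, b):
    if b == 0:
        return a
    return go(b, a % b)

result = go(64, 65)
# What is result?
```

go(64, 65) -> go(65, 64) -> go(64, 1) -> go(1, 0) -> 1

Answer: 1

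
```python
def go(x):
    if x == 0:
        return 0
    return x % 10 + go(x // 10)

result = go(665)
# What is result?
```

Sum of digits of 665: 5 + 6 + 6 = 17

Answer: 17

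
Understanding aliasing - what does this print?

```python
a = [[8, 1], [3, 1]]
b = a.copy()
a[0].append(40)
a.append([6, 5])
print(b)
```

Key concept: shallow copy with nested lists.
Step by step:
`a = [[8, 1], [3, 1]]` → a = [[8, 1], [3, 1]]
`b = a.copy()` → b = [[8, 1], [3, 1]]
`a[0].append(40)` → a = [[8, 1, 40], [3, 1]]; b = [[8, 1, 40], [3, 1]]
`a.append([6, 5])` → a = [[8, 1, 40], [3, 1], [6, 5]]
`print(b)` → prints [[8, 1, 40], [3, 1]]

Answer: [[8, 1, 40], [3, 1]]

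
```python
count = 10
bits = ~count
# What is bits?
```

Trace:
`count = 10` → count = 10
`bits = ~count` → bits = -11
So bits = -11

Answer: -11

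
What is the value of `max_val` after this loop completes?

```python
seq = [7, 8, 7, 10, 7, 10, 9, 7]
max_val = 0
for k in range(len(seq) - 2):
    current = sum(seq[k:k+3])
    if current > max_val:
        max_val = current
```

Max sum of 3-element window in [7, 8, 7, 10, 7, 10, 9, 7]
`max_val` takes the values: 0 → 22 → 25 → 27

Answer: 27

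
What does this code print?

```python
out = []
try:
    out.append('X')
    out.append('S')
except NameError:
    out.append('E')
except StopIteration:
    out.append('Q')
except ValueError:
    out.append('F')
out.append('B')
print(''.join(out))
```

Execution trace: 'X' (try body) → 'S' (try body, no exception) → 'B' (after the try/except). Output: XSB

Answer: XSB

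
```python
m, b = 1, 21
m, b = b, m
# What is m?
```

Trace:
`m, b = 1, 21` → m = 1; b = 21
`m, b = b, m` → m = 21; b = 1
So m = 21

Answer: 21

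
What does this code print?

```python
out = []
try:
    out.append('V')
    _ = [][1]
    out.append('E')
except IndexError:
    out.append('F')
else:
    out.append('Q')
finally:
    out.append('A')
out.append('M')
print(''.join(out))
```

Execution trace: 'V' (try body) → 'F' (except IndexError) → 'A' (finally) → 'M' (after the try/except). Output: VFAM

Answer: VFAM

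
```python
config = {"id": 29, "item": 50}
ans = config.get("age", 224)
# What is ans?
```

Trace:
`config = {"id": 29, "item": 50}` → config = {'id': 29, 'item': 50}
`ans = config.get("age", 224)` → ans = 224
So ans = 224

Answer: 224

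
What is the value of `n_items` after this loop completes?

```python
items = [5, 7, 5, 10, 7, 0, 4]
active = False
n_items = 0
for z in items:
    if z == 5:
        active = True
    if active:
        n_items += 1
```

Count elements after first 5 in [5, 7, 5, 10, 7, 0, 4]
`n_items` takes the values: 0 → 1 → 2 → 3 → 4 → 5 → 6 → 7

Answer: 7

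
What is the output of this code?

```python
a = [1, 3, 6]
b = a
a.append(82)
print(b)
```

Key concept: basic list aliasing.
Step by step:
`a = [1, 3, 6]` → a = [1, 3, 6]
`b = a` → b = [1, 3, 6] (same object as a)
`a.append(82)` → a = [1, 3, 6, 82] (same object as b); b = [1, 3, 6, 82] (same object as a)
`print(b)` → prints [1, 3, 6, 82]

Answer: [1, 3, 6, 82]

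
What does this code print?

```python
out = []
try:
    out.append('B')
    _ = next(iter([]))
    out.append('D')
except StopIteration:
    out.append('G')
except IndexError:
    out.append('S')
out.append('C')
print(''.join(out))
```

Execution trace: 'B' (try body) → 'G' (except StopIteration) → 'C' (after the try/except). Output: BGC

Answer: BGC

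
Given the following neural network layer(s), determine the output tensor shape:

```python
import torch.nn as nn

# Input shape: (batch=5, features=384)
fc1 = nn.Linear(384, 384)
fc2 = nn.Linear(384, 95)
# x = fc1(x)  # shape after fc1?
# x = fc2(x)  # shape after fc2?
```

Input: (5, 384) -> after fc1: (5, 384) -> Output: (5, 95)

Answer: (5, 95)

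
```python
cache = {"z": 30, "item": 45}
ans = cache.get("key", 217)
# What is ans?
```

Trace:
`cache = {"z": 30, "item": 45}` → cache = {'z': 30, 'item': 45}
`ans = cache.get("key", 217)` → ans = 217
So ans = 217

Answer: 217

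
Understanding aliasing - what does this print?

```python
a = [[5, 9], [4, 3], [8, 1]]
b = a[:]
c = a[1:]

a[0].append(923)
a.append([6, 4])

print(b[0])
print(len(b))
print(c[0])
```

Key concept: slice with nested mutation.
Step by step:
`a = [[5, 9], [4, 3], [8, 1]]` → a = [[5, 9], [4, 3], [8, 1]]
`b = a[:]` → b = [[5, 9], [4, 3], [8, 1]]
`c = a[1:]` → c = [[4, 3], [8, 1]]
`a[0].append(923)` → a = [[5, 9, 923], [4, 3], [8, 1]]; b = [[5, 9, 923], [4, 3], [8, 1]]
`a.append([6, 4])` → a = [[5, 9, 923], [4, 3], [8, 1], [6, 4]]
`print(b[0])` → prints [5, 9, 923]
`print(len(b))` → prints 3
`print(c[0])` → prints [4, 3]

Answer:
[5, 9, 923]
3
[4, 3]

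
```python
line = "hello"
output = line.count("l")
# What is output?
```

Trace:
`line = "hello"` → line = 'hello'
`output = line.count("l")` → output = 2
So output = 2

Answer: 2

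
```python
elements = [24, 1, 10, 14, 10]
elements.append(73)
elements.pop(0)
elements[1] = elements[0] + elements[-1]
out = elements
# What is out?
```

Trace:
`elements = [24, 1, 10, 14, 10]` → elements = [24, 1, 10, 14, 10]
`elements.append(73)` → elements = [24, 1, 10, 14, 10, 73]
`elements.pop(0)` → elements = [1, 10, 14, 10, 73]
`elements[1] = elements[0] + elements[-1]` → elements = [1, 74, 14, 10, 73]
`out = elements` → out = [1, 74, 14, 10, 73]
So out = [1, 74, 14, 10, 73]

Answer: [1, 74, 14, 10, 73]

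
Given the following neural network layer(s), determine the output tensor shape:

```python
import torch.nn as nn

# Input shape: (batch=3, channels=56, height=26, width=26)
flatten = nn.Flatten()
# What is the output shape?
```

Input: (3, 56, 26, 26) -> Output: (3, 37856)

Answer: (3, 37856)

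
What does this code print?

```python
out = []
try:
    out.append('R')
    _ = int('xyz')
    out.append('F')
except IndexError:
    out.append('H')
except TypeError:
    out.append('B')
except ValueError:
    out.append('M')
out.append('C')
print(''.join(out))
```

Execution trace: 'R' (try body) → 'M' (except ValueError) → 'C' (after the try/except). Output: RMC

Answer: RMC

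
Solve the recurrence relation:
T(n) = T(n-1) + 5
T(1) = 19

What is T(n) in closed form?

Unrolling: T(n) = T(1) + 5·(n-1) = 19 + 5(n-1) = 5n + 14.

Answer: T(n) = 5n + 14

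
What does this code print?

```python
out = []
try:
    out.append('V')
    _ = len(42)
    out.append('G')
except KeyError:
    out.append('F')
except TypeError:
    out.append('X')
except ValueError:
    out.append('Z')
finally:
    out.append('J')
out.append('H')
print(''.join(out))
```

Execution trace: 'V' (try body) → 'X' (except TypeError) → 'J' (finally) → 'H' (after the try/except). Output: VXJH

Answer: VXJH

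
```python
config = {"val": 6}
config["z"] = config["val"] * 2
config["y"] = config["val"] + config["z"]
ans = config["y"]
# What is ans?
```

Trace:
`config = {"val": 6}` → config = {'val': 6}
`config["z"] = config["val"] * 2` → config = {'val': 6, 'z': 12}
`config["y"] = config["val"] + config["z"]` → config = {'val': 6, 'z': 12, 'y': 18}
`ans = config["y"]` → ans = 18
So ans = 18

Answer: 18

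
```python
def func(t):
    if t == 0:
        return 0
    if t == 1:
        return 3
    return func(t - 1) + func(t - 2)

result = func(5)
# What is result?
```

Build up from base cases: func(0)=0, func(1)=3, func(2)=3, func(3)=6, func(4)=9, func(5)=15

Answer: 15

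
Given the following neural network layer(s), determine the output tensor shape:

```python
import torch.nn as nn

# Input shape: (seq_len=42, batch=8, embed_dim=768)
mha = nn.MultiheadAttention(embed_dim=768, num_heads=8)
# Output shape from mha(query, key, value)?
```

Input: (42, 8, 768) -> Output: (42, 8, 768)

Answer: (42, 8, 768)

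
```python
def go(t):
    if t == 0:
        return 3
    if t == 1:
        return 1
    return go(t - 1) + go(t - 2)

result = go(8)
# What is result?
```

Build up from base cases: go(0)=3, go(1)=1, go(2)=4, go(3)=5, go(4)=9, go(5)=14, go(6)=23, ..., go(8)=60

Answer: 60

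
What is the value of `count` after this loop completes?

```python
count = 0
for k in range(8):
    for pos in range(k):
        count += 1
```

Triangle number: 0+1+2+...+7
`count` takes the values: 0 → 1 → 2 → 3 → 4 → 5 → 6 → 7 → 8 → 9 → 10 → 11 → 12 → 13 → 14 → 15 → 16 → 17 → 18 → 19 → 20 → 21 → 22 → 23 → 24 → 25 → 26 → 27 → 28

Answer: 28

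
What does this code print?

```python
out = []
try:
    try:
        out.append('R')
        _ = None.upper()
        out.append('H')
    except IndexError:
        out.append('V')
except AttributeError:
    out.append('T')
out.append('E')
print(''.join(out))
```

Execution trace: 'R' (try body) → 'T' (outer except AttributeError) → 'E' (after the try/except). Output: RTE

Answer: RTE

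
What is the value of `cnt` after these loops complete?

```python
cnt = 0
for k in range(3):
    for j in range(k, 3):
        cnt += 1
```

Upper triangle: 3 + 2 + ... + 1
`cnt` takes the values: 0 → 1 → 2 → 3 → 4 → 5 → 6

Answer: 6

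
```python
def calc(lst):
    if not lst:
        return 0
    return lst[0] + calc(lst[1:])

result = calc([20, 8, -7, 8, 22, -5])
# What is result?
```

20 + 8 + (-7) + 8 + 22 + (-5) + 0 = 46

Answer: 46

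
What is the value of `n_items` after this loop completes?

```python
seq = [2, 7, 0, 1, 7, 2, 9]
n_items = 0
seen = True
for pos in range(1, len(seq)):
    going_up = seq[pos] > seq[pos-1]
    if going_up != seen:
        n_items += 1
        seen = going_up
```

Count direction changes in [2, 7, 0, 1, 7, 2, 9]
`n_items` takes the values: 0 → 1 → 2 → 3 → 4

Answer: 4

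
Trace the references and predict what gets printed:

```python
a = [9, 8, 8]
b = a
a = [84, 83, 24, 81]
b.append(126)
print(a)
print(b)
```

Key concept: rebinding vs mutation: a is rebound to a new list, b still points at the original.
Step by step:
`a = [9, 8, 8]` → a = [9, 8, 8]
`b = a` → b = [9, 8, 8] (same object as a)
`a = [84, 83, 24, 81]` → a = [84, 83, 24, 81]
`b.append(126)` → b = [9, 8, 8, 126]
`print(a)` → prints [84, 83, 24, 81]
`print(b)` → prints [9, 8, 8, 126]

Answer:
[84, 83, 24, 81]
[9, 8, 8, 126]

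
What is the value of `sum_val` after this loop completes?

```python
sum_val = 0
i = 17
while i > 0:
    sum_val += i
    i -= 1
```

Sum 17 down to 1
`sum_val` takes the values: 0 → 17 → 33 → 48 → 62 → 75 → 87 → 98 → 108 → 117 → 125 → 132 → 138 → 143 → 147 → 150 → 152 → 153

Answer: 153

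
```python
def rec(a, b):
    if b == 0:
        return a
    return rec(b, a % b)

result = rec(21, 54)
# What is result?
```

rec(21, 54) -> rec(54, 21) -> rec(21, 12) -> rec(12, 9) -> rec(9, 3) -> rec(3, 0) -> 3

Answer: 3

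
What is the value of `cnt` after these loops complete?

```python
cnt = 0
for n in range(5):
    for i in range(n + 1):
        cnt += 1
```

Triangle: 1 + 2 + ... + 5
`cnt` takes the values: 0 → 1 → 2 → 3 → 4 → 5 → 6 → 7 → 8 → 9 → 10 → 11 → 12 → 13 → 14 → 15

Answer: 15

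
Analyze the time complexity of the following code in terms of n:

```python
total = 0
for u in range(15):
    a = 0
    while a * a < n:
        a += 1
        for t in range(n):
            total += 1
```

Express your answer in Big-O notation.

Each loop level contributes: 1 × √n × n. Multiplying the contributions gives O(n√n).

Answer: O(n√n)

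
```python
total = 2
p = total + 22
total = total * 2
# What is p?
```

Trace:
`total = 2` → total = 2
`p = total + 22` → p = 24
`total = total * 2` → total = 4
So p = 24

Answer: 24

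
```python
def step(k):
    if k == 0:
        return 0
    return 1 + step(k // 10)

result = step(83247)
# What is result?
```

Count of digits of 83247: 5

Answer: 5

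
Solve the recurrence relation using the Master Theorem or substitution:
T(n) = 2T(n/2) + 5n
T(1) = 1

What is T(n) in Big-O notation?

By Master Theorem: a=2, b=2, f(n)=5n. Since log_2(2) = 1 and f(n) = Θ(n^1), Case 2 applies. T(n) = O(n log n).

Answer: O(n log n)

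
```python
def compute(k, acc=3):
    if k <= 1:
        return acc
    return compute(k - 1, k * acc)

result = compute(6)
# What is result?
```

Accumulator trace (n, acc): (6, 3) -> (5, 18) -> (4, 90) -> (3, 360) -> (2, 1080) -> (1, 2160) -> return 2160

Answer: 2160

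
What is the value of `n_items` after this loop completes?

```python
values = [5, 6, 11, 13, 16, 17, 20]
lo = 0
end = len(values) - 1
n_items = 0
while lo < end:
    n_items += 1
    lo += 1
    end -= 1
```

Iterations until pointers meet (list length 7)
`n_items` takes the values: 0 → 1 → 2 → 3

Answer: 3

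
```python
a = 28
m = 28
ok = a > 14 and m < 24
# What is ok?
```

Trace:
`a = 28` → a = 28
`m = 28` → m = 28
`ok = a > 14 and m < 24` → ok = False
So ok = False

Answer: False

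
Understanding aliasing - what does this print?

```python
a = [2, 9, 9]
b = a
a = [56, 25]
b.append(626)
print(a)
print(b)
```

Key concept: rebinding vs mutation: a is rebound to a new list, b still points at the original.
Step by step:
`a = [2, 9, 9]` → a = [2, 9, 9]
`b = a` → b = [2, 9, 9] (same object as a)
`a = [56, 25]` → a = [56, 25]
`b.append(626)` → b = [2, 9, 9, 626]
`print(a)` → prints [56, 25]
`print(b)` → prints [2, 9, 9, 626]

Answer:
[56, 25]
[2, 9, 9, 626]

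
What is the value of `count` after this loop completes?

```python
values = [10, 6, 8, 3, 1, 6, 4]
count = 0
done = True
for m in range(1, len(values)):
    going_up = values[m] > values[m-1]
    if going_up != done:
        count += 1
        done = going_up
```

Count direction changes in [10, 6, 8, 3, 1, 6, 4]
`count` takes the values: 0 → 1 → 2 → 3 → 4 → 5

Answer: 5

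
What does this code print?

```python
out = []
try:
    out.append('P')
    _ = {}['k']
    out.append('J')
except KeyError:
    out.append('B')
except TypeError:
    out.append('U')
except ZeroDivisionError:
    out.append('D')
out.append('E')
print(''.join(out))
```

Execution trace: 'P' (try body) → 'B' (except KeyError) → 'E' (after the try/except). Output: PBE

Answer: PBE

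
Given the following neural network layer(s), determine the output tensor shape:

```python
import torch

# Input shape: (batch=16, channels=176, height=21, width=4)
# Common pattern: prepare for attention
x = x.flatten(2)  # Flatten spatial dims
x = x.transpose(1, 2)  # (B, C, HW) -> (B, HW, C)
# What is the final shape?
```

Input: (16, 176, 21, 4) -> after flatten(2): (16, 176, 84) -> Output: (16, 84, 176)

Answer: (16, 84, 176)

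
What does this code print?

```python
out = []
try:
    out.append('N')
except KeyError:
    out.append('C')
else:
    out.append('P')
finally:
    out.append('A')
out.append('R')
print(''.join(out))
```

Execution trace: 'N' (try body, no exception) → 'P' (else) → 'A' (finally) → 'R' (after the try/except). Output: NPAR

Answer: NPAR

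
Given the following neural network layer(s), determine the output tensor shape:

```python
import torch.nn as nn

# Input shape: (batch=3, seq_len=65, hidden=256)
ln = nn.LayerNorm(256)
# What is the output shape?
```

Input: (3, 65, 256) -> Output: (3, 65, 256)

Answer: (3, 65, 256)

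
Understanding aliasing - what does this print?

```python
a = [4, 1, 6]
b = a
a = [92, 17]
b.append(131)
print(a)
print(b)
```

Key concept: rebinding vs mutation: a is rebound to a new list, b still points at the original.
Step by step:
`a = [4, 1, 6]` → a = [4, 1, 6]
`b = a` → b = [4, 1, 6] (same object as a)
`a = [92, 17]` → a = [92, 17]
`b.append(131)` → b = [4, 1, 6, 131]
`print(a)` → prints [92, 17]
`print(b)` → prints [4, 1, 6, 131]

Answer:
[92, 17]
[4, 1, 6, 131]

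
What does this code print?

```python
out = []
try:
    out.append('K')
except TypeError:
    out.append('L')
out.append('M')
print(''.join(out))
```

Execution trace: 'K' (try body, no exception) → 'M' (after the try/except). Output: KM

Answer: KM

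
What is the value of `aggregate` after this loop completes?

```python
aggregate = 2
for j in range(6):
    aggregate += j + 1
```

Start at 2, add 1 to 6 = 23
`aggregate` takes the values: 2 → 3 → 5 → 8 → 12 → 17 → 23

Answer: 23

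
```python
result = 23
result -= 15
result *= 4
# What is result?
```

Trace:
`result = 23` → result = 23
`result -= 15` → result = 8
`result *= 4` → result = 32
So result = 32

Answer: 32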